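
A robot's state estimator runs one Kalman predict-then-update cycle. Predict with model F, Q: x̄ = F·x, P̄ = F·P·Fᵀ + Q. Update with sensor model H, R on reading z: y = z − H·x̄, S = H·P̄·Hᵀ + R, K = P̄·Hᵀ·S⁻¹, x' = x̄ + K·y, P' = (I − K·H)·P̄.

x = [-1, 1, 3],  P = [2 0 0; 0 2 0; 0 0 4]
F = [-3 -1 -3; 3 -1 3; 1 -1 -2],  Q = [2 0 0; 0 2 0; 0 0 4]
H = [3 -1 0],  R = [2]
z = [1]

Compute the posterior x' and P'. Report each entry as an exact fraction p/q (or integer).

x̄ = F·x = [-7, 5, -8]
P̄ = F·P·Fᵀ + Q = [58 -52 20; -52 58 -16; 20 -16 24]
y = z − H·x̄ = [27]
S = H·P̄·Hᵀ + R = [894]
K = P̄·Hᵀ·S⁻¹ = [113/447; -107/447; 38/447]
x' = x̄ + K·y = [-26/149, -218/149, -850/149]
P' = (I − K·H)·P̄ = [388/447 938/447 352/447; 938/447 3028/447 980/447; 352/447 980/447 7840/447]

x' = [-26/149, -218/149, -850/149]
P' = [388/447 938/447 352/447; 938/447 3028/447 980/447; 352/447 980/447 7840/447]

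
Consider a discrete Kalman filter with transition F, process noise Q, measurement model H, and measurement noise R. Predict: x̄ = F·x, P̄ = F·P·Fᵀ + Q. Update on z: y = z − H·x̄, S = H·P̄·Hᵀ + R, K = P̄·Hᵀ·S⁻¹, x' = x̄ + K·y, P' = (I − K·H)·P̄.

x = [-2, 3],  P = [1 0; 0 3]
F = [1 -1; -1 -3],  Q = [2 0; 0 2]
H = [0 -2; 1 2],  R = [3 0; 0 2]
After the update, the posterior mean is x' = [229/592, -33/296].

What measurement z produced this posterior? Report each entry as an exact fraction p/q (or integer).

x̄ = F·x = [-5, -7]
P̄ = F·P·Fᵀ + Q = [6 8; 8 30]
S = H·P̄·Hᵀ + R = [123 -136; -136 160]
K = P̄·Hᵀ·S⁻¹ = [27/74 265/592; -11/37 51/296]
x' − x̄ = [3189/592, 2039/296] = K·y
y = (KᵀK)⁻¹·Kᵀ·(x' − x̄) = [-11, 21]
z = y + H·x̄ = [-11, 21] + [14, -19] = [3, 2]

z = [3, 2]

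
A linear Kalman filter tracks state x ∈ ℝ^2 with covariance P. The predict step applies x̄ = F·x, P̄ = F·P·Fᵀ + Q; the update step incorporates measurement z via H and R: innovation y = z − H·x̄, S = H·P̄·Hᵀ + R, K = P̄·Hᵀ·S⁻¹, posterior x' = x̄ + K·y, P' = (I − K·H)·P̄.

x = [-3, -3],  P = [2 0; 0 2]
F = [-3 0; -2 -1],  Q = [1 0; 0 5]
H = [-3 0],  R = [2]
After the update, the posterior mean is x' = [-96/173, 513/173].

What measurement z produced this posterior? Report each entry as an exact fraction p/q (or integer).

x̄ = F·x = [9, 9]
P̄ = F·P·Fᵀ + Q = [19 12; 12 15]
S = H·P̄·Hᵀ + R = [173]
K = P̄·Hᵀ·S⁻¹ = [-57/173; -36/173]
x' − x̄ = [-1653/173, -1044/173] = K·y
y = (KᵀK)⁻¹·Kᵀ·(x' − x̄) = [29]
z = y + H·x̄ = [29] + [-27] = [2]

z = [2]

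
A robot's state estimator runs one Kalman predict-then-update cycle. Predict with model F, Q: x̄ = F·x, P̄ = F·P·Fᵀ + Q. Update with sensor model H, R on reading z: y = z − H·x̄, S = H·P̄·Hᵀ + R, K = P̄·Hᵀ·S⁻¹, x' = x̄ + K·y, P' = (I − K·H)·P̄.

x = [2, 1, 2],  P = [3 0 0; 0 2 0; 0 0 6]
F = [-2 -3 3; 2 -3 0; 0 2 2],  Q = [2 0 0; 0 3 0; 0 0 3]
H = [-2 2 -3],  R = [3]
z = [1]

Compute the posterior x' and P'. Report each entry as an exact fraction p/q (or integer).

x' = [-2329/589, 1264/589, 4413/1178]
P' = [23742/589 13974/589 -6396/589; 13974/589 15387/589 897/589; -6396/589 897/589 9901/1178]

x̄ = F·x = [-1, 1, 6]
P̄ = F·P·Fᵀ + Q = [86 6 24; 6 33 -12; 24 -12 35]
y = z − H·x̄ = [15]
S = H·P̄·Hᵀ + R = [1178]
K = P̄·Hᵀ·S⁻¹ = [-116/589; 45/589; -177/1178]
x' = x̄ + K·y = [-2329/589, 1264/589, 4413/1178]
P' = (I − K·H)·P̄ = [23742/589 13974/589 -6396/589; 13974/589 15387/589 897/589; -6396/589 897/589 9901/1178]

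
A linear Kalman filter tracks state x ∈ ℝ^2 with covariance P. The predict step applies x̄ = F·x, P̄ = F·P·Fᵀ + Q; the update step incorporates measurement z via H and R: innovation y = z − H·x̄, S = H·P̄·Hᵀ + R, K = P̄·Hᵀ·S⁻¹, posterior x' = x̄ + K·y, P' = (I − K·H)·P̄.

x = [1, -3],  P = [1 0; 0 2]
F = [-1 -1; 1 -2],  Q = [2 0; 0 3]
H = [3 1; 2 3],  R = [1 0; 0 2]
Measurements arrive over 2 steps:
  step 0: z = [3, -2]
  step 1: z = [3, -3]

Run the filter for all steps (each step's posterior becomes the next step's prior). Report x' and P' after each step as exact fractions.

step 0: x' = [3686/2815, -3626/2815], P' = [571/2815 -606/2815; -606/2815 1146/2815]
step 1: x' = [876267/677731, -1017423/677731], P' = [391561/2033193 -411542/2033193; -411542/2033193 790630/2033193]

step 0: x̄ = F·x = [2, 7]
step 0: P̄ = F·P·Fᵀ + Q = [5 3; 3 12]
step 0: y = z − H·x̄ = [-10, -27]
step 0: S = H·P̄·Hᵀ + R = [76 99; 99 166]
step 0: K = P̄·Hᵀ·S⁻¹ = [1107/2815 -338/2815; -672/2815 1113/2815]
step 0: x' = x̄ + K·y = [3686/2815, -3626/2815]
step 0: P' = (I − K·H)·P̄ = [571/2815 -606/2815; -606/2815 1146/2815]
step 1: x̄ = F·x = [-12/563, 10938/2815]
step 1: P̄ = F·P·Fᵀ + Q = [1227/563 223/563; 223/563 16024/2815]
step 1: y = z − H·x̄ = [-2313/2815, -41139/2815]
step 1: S = H·P̄·Hᵀ + R = [80744/2815 97147/2815; 97147/2815 187766/2815]
step 1: K = P̄·Hᵀ·S⁻¹ = [763141/2033193 -225752/2033193; -443996/2033193 774403/2033193]
step 1: x' = x̄ + K·y = [876267/677731, -1017423/677731]
step 1: P' = (I − K·H)·P̄ = [391561/2033193 -411542/2033193; -411542/2033193 790630/2033193]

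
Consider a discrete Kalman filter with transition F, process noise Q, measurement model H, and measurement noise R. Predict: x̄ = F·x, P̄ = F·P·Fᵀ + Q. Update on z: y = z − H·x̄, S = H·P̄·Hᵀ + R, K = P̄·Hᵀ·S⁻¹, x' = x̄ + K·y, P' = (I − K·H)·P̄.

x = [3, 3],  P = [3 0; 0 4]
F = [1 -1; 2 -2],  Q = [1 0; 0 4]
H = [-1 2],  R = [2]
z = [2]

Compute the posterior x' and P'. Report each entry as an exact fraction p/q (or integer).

x̄ = F·x = [0, 0]
P̄ = F·P·Fᵀ + Q = [8 14; 14 32]
y = z − H·x̄ = [2]
S = H·P̄·Hᵀ + R = [82]
K = P̄·Hᵀ·S⁻¹ = [10/41; 25/41]
x' = x̄ + K·y = [20/41, 50/41]
P' = (I − K·H)·P̄ = [128/41 74/41; 74/41 62/41]

x' = [20/41, 50/41]
P' = [128/41 74/41; 74/41 62/41]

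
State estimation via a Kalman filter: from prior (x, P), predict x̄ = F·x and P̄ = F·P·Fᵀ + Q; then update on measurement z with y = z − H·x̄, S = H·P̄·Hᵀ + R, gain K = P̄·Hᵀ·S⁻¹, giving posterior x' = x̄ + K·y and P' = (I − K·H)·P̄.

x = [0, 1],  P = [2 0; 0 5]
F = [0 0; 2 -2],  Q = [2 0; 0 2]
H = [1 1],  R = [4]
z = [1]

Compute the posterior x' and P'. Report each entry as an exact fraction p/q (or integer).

x̄ = F·x = [0, -2]
P̄ = F·P·Fᵀ + Q = [2 0; 0 30]
y = z − H·x̄ = [3]
S = H·P̄·Hᵀ + R = [36]
K = P̄·Hᵀ·S⁻¹ = [1/18; 5/6]
x' = x̄ + K·y = [1/6, 1/2]
P' = (I − K·H)·P̄ = [17/9 -5/3; -5/3 5]

x' = [1/6, 1/2]
P' = [17/9 -5/3; -5/3 5]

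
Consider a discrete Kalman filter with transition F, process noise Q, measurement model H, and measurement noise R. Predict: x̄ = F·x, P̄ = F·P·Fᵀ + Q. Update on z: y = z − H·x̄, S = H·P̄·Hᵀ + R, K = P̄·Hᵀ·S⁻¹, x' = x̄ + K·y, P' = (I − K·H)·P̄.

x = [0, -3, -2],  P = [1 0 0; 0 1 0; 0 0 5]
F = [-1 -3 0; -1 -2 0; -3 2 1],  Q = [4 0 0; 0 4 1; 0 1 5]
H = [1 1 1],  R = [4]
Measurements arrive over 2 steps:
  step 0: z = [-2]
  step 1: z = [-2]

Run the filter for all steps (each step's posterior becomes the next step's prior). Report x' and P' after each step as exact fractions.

step 0: x' = [180/29, 102/29, -322/29], P' = [244/29 59/29 -267/29; 59/29 133/29 -160/29; -267/29 -160/29 467/29]
step 1: x' = [-150/211, -666/2743, -4046/2743], P' = [19513/1055 8133/1055 -5262/211; 8133/1055 106939/13715 -39720/2743; -5262/211 -39720/2743 112718/2743]

step 0: x̄ = F·x = [9, 6, -8]
step 0: P̄ = F·P·Fᵀ + Q = [14 7 -3; 7 9 0; -3 0 23]
step 0: y = z − H·x̄ = [-9]
step 0: S = H·P̄·Hᵀ + R = [58]
step 0: K = P̄·Hᵀ·S⁻¹ = [9/29; 8/29; 10/29]
step 0: x' = x̄ + K·y = [180/29, 102/29, -322/29]
step 0: P' = (I − K·H)·P̄ = [244/29 59/29 -267/29; 59/29 133/29 -160/29; -267/29 -160/29 467/29]
step 1: x̄ = F·x = [-486/29, -384/29, -658/29]
step 1: P̄ = F·P·Fᵀ + Q = [1911/29 1337/29 1094/29; 1337/29 1128/29 1052/29; 1094/29 1052/29 3594/29]
step 1: y = z − H·x̄ = [1470/29]
step 1: S = H·P̄·Hᵀ + R = [13715/29]
step 1: K = P̄·Hᵀ·S⁻¹ = [334/1055; 3517/13715; 1148/2743]
step 1: x' = x̄ + K·y = [-150/211, -666/2743, -4046/2743]
step 1: P' = (I − K·H)·P̄ = [19513/1055 8133/1055 -5262/211; 8133/1055 106939/13715 -39720/2743; -5262/211 -39720/2743 112718/2743]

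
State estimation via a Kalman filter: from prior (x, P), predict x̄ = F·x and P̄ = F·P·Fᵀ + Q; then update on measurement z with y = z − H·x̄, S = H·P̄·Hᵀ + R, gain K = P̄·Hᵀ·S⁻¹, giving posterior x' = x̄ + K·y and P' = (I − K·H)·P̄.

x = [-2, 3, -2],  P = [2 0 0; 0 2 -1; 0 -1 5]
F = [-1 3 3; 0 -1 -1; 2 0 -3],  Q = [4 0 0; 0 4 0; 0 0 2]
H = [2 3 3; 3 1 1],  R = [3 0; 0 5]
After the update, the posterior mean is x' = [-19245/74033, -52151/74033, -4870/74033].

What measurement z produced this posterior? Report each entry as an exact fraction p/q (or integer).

x̄ = F·x = [5, -1, 2]
P̄ = F·P·Fᵀ + Q = [51 -15 -40; -15 9 12; -40 12 55]
S = H·P̄·Hᵀ + R = [339 -35; -35 222]
K = P̄·Hᵀ·S⁻¹ = [-10556/74033 31017/74033; 6486/74033 -6981/74033; 25007/74033 -13732/74033]
x' − x̄ = [-389410/74033, 21882/74033, -152936/74033] = K·y
y = (KᵀK)⁻¹·Kᵀ·(x' − x̄) = [-16, -18]
z = y + H·x̄ = [-16, -18] + [13, 16] = [-3, -2]

z = [-3, -2]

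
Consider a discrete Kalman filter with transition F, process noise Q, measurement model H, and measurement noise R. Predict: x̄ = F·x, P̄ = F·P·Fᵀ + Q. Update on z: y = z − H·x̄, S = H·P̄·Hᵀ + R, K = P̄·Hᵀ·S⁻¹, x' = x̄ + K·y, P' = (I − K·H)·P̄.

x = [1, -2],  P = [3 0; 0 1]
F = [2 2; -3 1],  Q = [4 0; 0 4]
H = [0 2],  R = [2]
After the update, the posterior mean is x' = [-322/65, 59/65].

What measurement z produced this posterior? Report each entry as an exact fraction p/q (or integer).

z = [2]

x̄ = F·x = [-2, -5]
P̄ = F·P·Fᵀ + Q = [20 -16; -16 32]
S = H·P̄·Hᵀ + R = [130]
K = P̄·Hᵀ·S⁻¹ = [-16/65; 32/65]
x' − x̄ = [-192/65, 384/65] = K·y
y = (KᵀK)⁻¹·Kᵀ·(x' − x̄) = [12]
z = y + H·x̄ = [12] + [-10] = [2]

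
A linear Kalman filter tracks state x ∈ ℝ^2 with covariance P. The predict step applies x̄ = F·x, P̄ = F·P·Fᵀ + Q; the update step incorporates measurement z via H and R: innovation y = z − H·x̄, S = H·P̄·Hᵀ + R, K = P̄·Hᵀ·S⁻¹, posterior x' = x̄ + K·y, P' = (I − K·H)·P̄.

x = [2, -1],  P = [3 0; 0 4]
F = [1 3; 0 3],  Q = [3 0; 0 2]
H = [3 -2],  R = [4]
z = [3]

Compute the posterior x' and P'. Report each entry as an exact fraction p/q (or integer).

x̄ = F·x = [-1, -3]
P̄ = F·P·Fᵀ + Q = [42 36; 36 38]
y = z − H·x̄ = [0]
S = H·P̄·Hᵀ + R = [102]
K = P̄·Hᵀ·S⁻¹ = [9/17; 16/51]
x' = x̄ + K·y = [-1, -3]
P' = (I − K·H)·P̄ = [228/17 324/17; 324/17 1426/51]

x' = [-1, -3]
P' = [228/17 324/17; 324/17 1426/51]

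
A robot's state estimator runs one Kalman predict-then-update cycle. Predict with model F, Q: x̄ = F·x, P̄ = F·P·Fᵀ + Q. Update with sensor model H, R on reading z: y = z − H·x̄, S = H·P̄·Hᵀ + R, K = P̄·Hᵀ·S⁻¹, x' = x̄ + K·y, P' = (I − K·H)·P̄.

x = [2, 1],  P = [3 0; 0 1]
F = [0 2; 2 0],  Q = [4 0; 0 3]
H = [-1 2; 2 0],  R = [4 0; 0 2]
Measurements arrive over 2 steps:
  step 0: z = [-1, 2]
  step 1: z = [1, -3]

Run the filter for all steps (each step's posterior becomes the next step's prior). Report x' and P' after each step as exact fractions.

step 0: x' = [153/137, 167/548], P' = [64/137 30/137; 30/137 285/274]
step 1: x' = [-36307/27751, 12415/55502], P' = [12912/27751 5578/27751; 5578/27751 25355/27751]

step 0: x̄ = F·x = [2, 4]
step 0: P̄ = F·P·Fᵀ + Q = [8 0; 0 15]
step 0: y = z − H·x̄ = [-7, -2]
step 0: S = H·P̄·Hᵀ + R = [72 -16; -16 34]
step 0: K = P̄·Hᵀ·S⁻¹ = [-1/137 64/137; 255/548 30/137]
step 0: x' = x̄ + K·y = [153/137, 167/548]
step 0: P' = (I − K·H)·P̄ = [64/137 30/137; 30/137 285/274]
step 1: x̄ = F·x = [167/274, 306/137]
step 1: P̄ = F·P·Fᵀ + Q = [1118/137 120/137; 120/137 667/137]
step 1: y = z − H·x̄ = [-783/274, -578/137]
step 1: S = H·P̄·Hᵀ + R = [3854/137 -1756/137; -1756/137 4746/137]
step 1: K = P̄·Hᵀ·S⁻¹ = [-439/27751 12912/27751; 11283/27751 5578/27751]
step 1: x' = x̄ + K·y = [-36307/27751, 12415/55502]
step 1: P' = (I − K·H)·P̄ = [12912/27751 5578/27751; 5578/27751 25355/27751]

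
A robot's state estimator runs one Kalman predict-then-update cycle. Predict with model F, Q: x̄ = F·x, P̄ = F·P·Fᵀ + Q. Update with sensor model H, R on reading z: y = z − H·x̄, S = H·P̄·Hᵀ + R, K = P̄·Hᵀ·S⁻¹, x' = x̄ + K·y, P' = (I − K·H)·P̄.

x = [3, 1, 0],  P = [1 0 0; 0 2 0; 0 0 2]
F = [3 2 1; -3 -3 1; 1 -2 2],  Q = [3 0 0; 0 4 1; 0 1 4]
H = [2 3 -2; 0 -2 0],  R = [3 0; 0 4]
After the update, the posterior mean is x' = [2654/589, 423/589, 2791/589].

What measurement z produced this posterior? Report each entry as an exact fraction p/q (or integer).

z = [2, -2]

x̄ = F·x = [11, -12, 1]
P̄ = F·P·Fᵀ + Q = [22 -19 -1; -19 33 14; -1 14 21]
S = H·P̄·Hᵀ + R = [84 -66; -66 136]
K = P̄·Hᵀ·S⁻¹ = [253/1767 411/1178; 11/589 -561/1178; -530/1767 -207/589]
x' − x̄ = [-3825/589, 7491/589, 2202/589] = K·y
y = (KᵀK)⁻¹·Kᵀ·(x' − x̄) = [18, -26]
z = y + H·x̄ = [18, -26] + [-16, 24] = [2, -2]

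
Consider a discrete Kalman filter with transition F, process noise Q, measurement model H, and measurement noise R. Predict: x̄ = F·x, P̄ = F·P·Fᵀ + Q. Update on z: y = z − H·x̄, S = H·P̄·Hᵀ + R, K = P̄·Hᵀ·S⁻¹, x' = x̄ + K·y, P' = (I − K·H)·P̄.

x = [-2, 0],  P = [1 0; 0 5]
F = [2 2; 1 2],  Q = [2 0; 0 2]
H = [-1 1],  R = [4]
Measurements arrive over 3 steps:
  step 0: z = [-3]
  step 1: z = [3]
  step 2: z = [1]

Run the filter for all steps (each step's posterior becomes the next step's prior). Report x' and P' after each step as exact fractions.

step 0: x̄ = F·x = [-4, -2]
step 0: P̄ = F·P·Fᵀ + Q = [26 22; 22 23]
step 0: y = z − H·x̄ = [-5]
step 0: S = H·P̄·Hᵀ + R = [9]
step 0: K = P̄·Hᵀ·S⁻¹ = [-4/9; 1/9]
step 0: x' = x̄ + K·y = [-16/9, -23/9]
step 0: P' = (I − K·H)·P̄ = [218/9 202/9; 202/9 206/9]
step 1: x̄ = F·x = [-26/3, -62/9]
step 1: P̄ = F·P·Fᵀ + Q = [370 824/3; 824/3 1868/9]
step 1: y = z − H·x̄ = [11/9]
step 1: S = H·P̄·Hᵀ + R = [290/9]
step 1: K = P̄·Hᵀ·S⁻¹ = [-429/145; -302/145]
step 1: x' = x̄ + K·y = [-1781/145, -1368/145]
step 1: P' = (I − K·H)·P̄ = [12752/145 11036/145; 11036/145 9828/145]
step 2: x̄ = F·x = [-6298/145, -4517/145]
step 2: P̄ = F·P·Fᵀ + Q = [178898/145 131032/145; 131032/145 96498/145]
step 2: y = z − H·x̄ = [-1636/145]
step 2: S = H·P̄·Hᵀ + R = [13912/145]
step 2: K = P̄·Hᵀ·S⁻¹ = [-23933/6956; -17267/6956]
step 2: x' = x̄ + K·y = [-8025/1739, -5468/1739]
step 2: P' = (I − K·H)·P̄ = [340819/3478 292953/3478; 292953/3478 258419/3478]

step 0: x' = [-16/9, -23/9], P' = [218/9 202/9; 202/9 206/9]
step 1: x' = [-1781/145, -1368/145], P' = [12752/145 11036/145; 11036/145 9828/145]
step 2: x' = [-8025/1739, -5468/1739], P' = [340819/3478 292953/3478; 292953/3478 258419/3478]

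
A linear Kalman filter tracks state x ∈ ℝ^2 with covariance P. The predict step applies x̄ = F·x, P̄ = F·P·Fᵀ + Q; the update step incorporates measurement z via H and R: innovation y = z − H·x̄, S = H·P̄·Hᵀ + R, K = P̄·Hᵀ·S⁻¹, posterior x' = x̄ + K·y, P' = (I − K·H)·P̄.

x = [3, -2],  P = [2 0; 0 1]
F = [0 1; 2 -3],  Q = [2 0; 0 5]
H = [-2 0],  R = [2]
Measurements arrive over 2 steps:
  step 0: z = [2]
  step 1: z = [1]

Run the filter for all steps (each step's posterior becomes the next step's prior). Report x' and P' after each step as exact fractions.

step 0: x̄ = F·x = [-2, 12]
step 0: P̄ = F·P·Fᵀ + Q = [3 -3; -3 22]
step 0: y = z − H·x̄ = [-2]
step 0: S = H·P̄·Hᵀ + R = [14]
step 0: K = P̄·Hᵀ·S⁻¹ = [-3/7; 3/7]
step 0: x' = x̄ + K·y = [-8/7, 78/7]
step 0: P' = (I − K·H)·P̄ = [3/7 -3/7; -3/7 136/7]
step 1: x̄ = F·x = [78/7, -250/7]
step 1: P̄ = F·P·Fᵀ + Q = [150/7 -414/7; -414/7 1307/7]
step 1: y = z − H·x̄ = [163/7]
step 1: S = H·P̄·Hᵀ + R = [614/7]
step 1: K = P̄·Hᵀ·S⁻¹ = [-150/307; 414/307]
step 1: x' = x̄ + K·y = [-72/307, -1324/307]
step 1: P' = (I − K·H)·P̄ = [150/307 -414/307; -414/307 8351/307]

step 0: x' = [-8/7, 78/7], P' = [3/7 -3/7; -3/7 136/7]
step 1: x' = [-72/307, -1324/307], P' = [150/307 -414/307; -414/307 8351/307]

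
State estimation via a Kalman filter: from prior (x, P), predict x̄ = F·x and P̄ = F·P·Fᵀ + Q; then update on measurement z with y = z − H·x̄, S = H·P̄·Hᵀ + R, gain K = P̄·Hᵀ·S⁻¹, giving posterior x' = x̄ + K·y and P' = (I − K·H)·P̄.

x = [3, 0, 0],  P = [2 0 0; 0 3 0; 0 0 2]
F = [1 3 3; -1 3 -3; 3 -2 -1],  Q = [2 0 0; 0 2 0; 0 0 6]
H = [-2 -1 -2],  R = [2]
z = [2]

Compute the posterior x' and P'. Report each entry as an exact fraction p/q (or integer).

x' = [-954/211, -1254/211, 1393/211]
P' = [5578/211 -386/211 -5316/211; -386/211 9610/211 -4392/211; -5316/211 -4392/211 7534/211]

x̄ = F·x = [3, -3, 9]
P̄ = F·P·Fᵀ + Q = [49 7 -18; 7 49 -18; -18 -18 38]
y = z − H·x̄ = [23]
S = H·P̄·Hᵀ + R = [211]
K = P̄·Hᵀ·S⁻¹ = [-69/211; -27/211; -22/211]
x' = x̄ + K·y = [-954/211, -1254/211, 1393/211]
P' = (I − K·H)·P̄ = [5578/211 -386/211 -5316/211; -386/211 9610/211 -4392/211; -5316/211 -4392/211 7534/211]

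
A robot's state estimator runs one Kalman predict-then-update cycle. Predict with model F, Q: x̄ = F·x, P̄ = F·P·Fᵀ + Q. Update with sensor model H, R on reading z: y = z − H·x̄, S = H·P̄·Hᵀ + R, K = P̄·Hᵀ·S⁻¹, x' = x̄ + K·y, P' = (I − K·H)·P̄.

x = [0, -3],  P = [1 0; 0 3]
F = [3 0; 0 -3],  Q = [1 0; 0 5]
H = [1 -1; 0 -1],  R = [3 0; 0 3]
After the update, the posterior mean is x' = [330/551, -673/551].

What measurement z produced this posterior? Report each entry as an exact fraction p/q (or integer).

z = [2, 2]

x̄ = F·x = [0, 9]
P̄ = F·P·Fᵀ + Q = [10 0; 0 32]
S = H·P̄·Hᵀ + R = [45 32; 32 35]
K = P̄·Hᵀ·S⁻¹ = [350/551 -320/551; -96/551 -416/551]
x' − x̄ = [330/551, -5632/551] = K·y
y = (KᵀK)⁻¹·Kᵀ·(x' − x̄) = [11, 11]
z = y + H·x̄ = [11, 11] + [-9, -9] = [2, 2]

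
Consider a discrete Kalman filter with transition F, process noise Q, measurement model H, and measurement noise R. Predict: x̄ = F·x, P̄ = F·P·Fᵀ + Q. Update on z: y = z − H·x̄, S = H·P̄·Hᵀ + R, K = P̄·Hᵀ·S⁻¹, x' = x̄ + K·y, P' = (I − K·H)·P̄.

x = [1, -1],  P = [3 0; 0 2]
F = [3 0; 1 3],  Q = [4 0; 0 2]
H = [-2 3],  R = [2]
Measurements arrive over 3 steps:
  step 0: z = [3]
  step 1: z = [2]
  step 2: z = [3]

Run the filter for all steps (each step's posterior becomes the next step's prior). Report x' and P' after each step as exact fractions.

step 0: x' = [2/3, 7/5], P' = [230/9 254/15; 254/15 286/25]
step 1: x' = [-8304/1739, -26045/10434], P' = [106622/1739 215984/5217; 215984/5217 48989/1739]
step 2: x' = [-184651/40837, -82742/40837], P' = [71391670/1102599 16080448/367533; 16080448/367533 3648490/122511]

step 0: x̄ = F·x = [3, -2]
step 0: P̄ = F·P·Fᵀ + Q = [31 9; 9 23]
step 0: y = z − H·x̄ = [15]
step 0: S = H·P̄·Hᵀ + R = [225]
step 0: K = P̄·Hᵀ·S⁻¹ = [-7/45; 17/75]
step 0: x' = x̄ + K·y = [2/3, 7/5]
step 0: P' = (I − K·H)·P̄ = [230/9 254/15; 254/15 286/25]
step 1: x̄ = F·x = [2, 73/15]
step 1: P̄ = F·P·Fᵀ + Q = [234 3436/15; 3436/15 52226/225]
step 1: y = z − H·x̄ = [-43/5]
step 1: S = H·P̄·Hᵀ + R = [6956/25]
step 1: K = P̄·Hᵀ·S⁻¹ = [1370/1739; 8933/10434]
step 1: x' = x̄ + K·y = [-8304/1739, -26045/10434]
step 1: P' = (I − K·H)·P̄ = [106622/1739 215984/5217; 215984/5217 48989/1739]
step 2: x̄ = F·x = [-24912/1739, -42653/3478]
step 2: P̄ = F·P·Fᵀ + Q = [966554/1739 967818/1739; 967818/1739 982969/1739]
step 2: y = z − H·x̄ = [38745/3478]
step 2: S = H·P̄·Hᵀ + R = [1102599/1739]
step 2: K = P̄·Hᵀ·S⁻¹ = [970346/1102599; 337757/367533]
step 2: x' = x̄ + K·y = [-184651/40837, -82742/40837]
step 2: P' = (I − K·H)·P̄ = [71391670/1102599 16080448/367533; 16080448/367533 3648490/122511]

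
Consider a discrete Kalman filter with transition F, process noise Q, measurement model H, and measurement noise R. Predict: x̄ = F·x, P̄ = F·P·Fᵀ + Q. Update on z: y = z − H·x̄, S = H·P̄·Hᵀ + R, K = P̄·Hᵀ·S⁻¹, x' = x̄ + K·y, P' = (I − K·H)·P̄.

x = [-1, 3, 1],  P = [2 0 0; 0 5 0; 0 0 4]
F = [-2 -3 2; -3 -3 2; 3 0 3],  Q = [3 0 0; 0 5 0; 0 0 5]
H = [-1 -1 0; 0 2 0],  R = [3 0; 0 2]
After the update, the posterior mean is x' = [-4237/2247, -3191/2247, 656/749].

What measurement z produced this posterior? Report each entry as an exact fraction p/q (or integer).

z = [3, -3]

x̄ = F·x = [-5, -4, 0]
P̄ = F·P·Fᵀ + Q = [72 73 12; 73 84 6; 12 6 59]
S = H·P̄·Hᵀ + R = [305 -314; -314 338]
K = P̄·Hᵀ·S⁻¹ = [-1583/2247 -500/2247; -157/2247 971/2247; -386/749 -332/749]
x' − x̄ = [6998/2247, 5797/2247, 656/749] = K·y
y = (KᵀK)⁻¹·Kᵀ·(x' − x̄) = [-6, 5]
z = y + H·x̄ = [-6, 5] + [9, -8] = [3, -3]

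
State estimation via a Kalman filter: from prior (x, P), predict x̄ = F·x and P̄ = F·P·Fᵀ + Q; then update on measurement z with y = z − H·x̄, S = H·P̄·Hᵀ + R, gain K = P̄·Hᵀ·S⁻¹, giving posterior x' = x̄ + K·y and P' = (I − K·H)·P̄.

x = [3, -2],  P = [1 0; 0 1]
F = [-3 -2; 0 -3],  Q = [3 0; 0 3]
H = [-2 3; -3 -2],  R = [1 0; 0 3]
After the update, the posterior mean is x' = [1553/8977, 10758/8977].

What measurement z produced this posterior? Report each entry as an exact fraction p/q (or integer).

x̄ = F·x = [-5, 6]
P̄ = F·P·Fᵀ + Q = [16 6; 6 12]
S = H·P̄·Hᵀ + R = [101 -6; -6 267]
K = P̄·Hᵀ·S⁻¹ = [-1366/8977 -2048/8977; 2052/8977 -1366/8977]
x' − x̄ = [46438/8977, -43104/8977] = K·y
y = (KᵀK)⁻¹·Kᵀ·(x' − x̄) = [-25, -6]
z = y + H·x̄ = [-25, -6] + [28, 3] = [3, -3]

z = [3, -3]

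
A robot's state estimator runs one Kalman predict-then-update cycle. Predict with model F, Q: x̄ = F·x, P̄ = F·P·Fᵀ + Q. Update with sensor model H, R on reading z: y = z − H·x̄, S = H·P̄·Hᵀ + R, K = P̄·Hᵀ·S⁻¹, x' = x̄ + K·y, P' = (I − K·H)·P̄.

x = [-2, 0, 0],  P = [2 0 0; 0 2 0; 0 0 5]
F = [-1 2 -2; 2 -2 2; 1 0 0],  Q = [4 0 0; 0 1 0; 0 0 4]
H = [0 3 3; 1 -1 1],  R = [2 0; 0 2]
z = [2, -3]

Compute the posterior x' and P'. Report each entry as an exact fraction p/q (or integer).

x' = [-20103/11183, 10578/11183, -3541/11183]
P' = [27592/11183 8842/11183 -9136/11183; 8842/11183 7984/11183 -6838/11183; -9136/11183 -6838/11183 8148/11183]

x̄ = F·x = [2, -4, -2]
P̄ = F·P·Fᵀ + Q = [34 -32 -2; -32 37 4; -2 4 6]
y = z − H·x̄ = [20, -7]
S = H·P̄·Hᵀ + R = [461 -195; -195 131]
K = P̄·Hᵀ·S⁻¹ = [-441/11183 4807/11183; 1719/11183 -2990/11183; 1965/11183 2925/11183]
x' = x̄ + K·y = [-20103/11183, 10578/11183, -3541/11183]
P' = (I − K·H)·P̄ = [27592/11183 8842/11183 -9136/11183; 8842/11183 7984/11183 -6838/11183; -9136/11183 -6838/11183 8148/11183]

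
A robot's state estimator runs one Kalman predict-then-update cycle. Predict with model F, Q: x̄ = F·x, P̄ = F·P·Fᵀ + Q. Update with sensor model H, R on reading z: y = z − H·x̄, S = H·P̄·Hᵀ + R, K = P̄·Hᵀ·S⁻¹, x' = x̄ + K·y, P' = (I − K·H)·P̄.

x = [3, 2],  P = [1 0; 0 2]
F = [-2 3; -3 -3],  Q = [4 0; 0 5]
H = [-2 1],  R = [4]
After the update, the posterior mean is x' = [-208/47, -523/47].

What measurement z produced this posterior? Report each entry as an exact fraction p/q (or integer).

z = [-2]

x̄ = F·x = [0, -15]
P̄ = F·P·Fᵀ + Q = [26 -12; -12 32]
S = H·P̄·Hᵀ + R = [188]
K = P̄·Hᵀ·S⁻¹ = [-16/47; 14/47]
x' − x̄ = [-208/47, 182/47] = K·y
y = (KᵀK)⁻¹·Kᵀ·(x' − x̄) = [13]
z = y + H·x̄ = [13] + [-15] = [-2]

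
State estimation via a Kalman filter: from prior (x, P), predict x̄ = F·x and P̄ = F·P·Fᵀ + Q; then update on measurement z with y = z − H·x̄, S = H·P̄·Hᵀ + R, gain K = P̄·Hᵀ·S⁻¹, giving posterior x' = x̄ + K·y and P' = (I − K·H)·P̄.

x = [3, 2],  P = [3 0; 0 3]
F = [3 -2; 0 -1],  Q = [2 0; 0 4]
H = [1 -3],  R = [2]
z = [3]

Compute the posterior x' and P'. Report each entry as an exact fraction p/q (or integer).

x̄ = F·x = [5, -2]
P̄ = F·P·Fᵀ + Q = [41 6; 6 7]
y = z − H·x̄ = [-8]
S = H·P̄·Hᵀ + R = [70]
K = P̄·Hᵀ·S⁻¹ = [23/70; -3/14]
x' = x̄ + K·y = [83/35, -2/7]
P' = (I − K·H)·P̄ = [2341/70 153/14; 153/14 53/14]

x' = [83/35, -2/7]
P' = [2341/70 153/14; 153/14 53/14]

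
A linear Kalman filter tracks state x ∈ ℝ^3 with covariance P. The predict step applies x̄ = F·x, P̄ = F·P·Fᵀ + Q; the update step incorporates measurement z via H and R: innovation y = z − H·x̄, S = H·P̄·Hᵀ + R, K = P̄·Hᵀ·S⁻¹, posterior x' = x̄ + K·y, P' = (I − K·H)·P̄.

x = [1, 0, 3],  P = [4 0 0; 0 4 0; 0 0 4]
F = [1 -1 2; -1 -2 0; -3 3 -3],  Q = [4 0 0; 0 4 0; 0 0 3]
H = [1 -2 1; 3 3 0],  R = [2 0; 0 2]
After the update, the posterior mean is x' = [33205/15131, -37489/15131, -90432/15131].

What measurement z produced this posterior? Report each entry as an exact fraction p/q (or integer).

z = [1, -1]

x̄ = F·x = [7, -1, -12]
P̄ = F·P·Fᵀ + Q = [28 4 -48; 4 24 -12; -48 -12 111]
S = H·P̄·Hᵀ + R = [173 -252; -252 542]
K = P̄·Hᵀ·S⁻¹ = [4508/15131 4776/15131; -4592/15131 210/15131; 897/15131 -4608/15131]
x' − x̄ = [-72712/15131, -22358/15131, 91140/15131] = K·y
y = (KᵀK)⁻¹·Kᵀ·(x' − x̄) = [4, -19]
z = y + H·x̄ = [4, -19] + [-3, 18] = [1, -1]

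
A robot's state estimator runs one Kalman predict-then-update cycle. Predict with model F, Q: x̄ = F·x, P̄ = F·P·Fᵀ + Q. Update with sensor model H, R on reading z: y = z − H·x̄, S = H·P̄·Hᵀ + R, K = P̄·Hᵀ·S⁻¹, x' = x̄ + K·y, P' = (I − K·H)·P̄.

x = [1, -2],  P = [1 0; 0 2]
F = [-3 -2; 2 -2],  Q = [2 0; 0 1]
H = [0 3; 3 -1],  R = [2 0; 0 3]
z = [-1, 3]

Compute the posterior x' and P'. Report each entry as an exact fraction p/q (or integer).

x̄ = F·x = [1, 6]
P̄ = F·P·Fᵀ + Q = [19 2; 2 13]
y = z − H·x̄ = [-19, 6]
S = H·P̄·Hᵀ + R = [119 -21; -21 175]
K = P̄·Hᵀ·S⁻¹ = [45/416 953/2912; 477/1456 -1/1456]
x' = x̄ + K·y = [2645/2912, -333/1456]
P' = (I − K·H)·P̄ = [1023/2912 15/208; 15/208 159/728]

x' = [2645/2912, -333/1456]
P' = [1023/2912 15/208; 15/208 159/728]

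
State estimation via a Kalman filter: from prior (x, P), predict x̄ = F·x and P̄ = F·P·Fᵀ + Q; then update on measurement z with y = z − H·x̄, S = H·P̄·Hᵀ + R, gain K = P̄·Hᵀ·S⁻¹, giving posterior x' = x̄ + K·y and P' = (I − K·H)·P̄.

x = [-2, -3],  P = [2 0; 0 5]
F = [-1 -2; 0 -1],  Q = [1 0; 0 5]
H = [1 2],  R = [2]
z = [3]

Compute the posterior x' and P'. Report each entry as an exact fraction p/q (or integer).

x' = [367/105, -1/7]
P' = [566/105 -16/7; -16/7 10/7]

x̄ = F·x = [8, 3]
P̄ = F·P·Fᵀ + Q = [23 10; 10 10]
y = z − H·x̄ = [-11]
S = H·P̄·Hᵀ + R = [105]
K = P̄·Hᵀ·S⁻¹ = [43/105; 2/7]
x' = x̄ + K·y = [367/105, -1/7]
P' = (I − K·H)·P̄ = [566/105 -16/7; -16/7 10/7]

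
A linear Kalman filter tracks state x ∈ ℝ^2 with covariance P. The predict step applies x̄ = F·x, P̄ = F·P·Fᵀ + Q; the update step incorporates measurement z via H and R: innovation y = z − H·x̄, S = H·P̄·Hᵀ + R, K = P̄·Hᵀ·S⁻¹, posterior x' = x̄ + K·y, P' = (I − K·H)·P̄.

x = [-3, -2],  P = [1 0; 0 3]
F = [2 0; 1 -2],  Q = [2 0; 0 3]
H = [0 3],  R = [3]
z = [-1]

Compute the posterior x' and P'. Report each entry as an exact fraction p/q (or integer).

x̄ = F·x = [-6, 1]
P̄ = F·P·Fᵀ + Q = [6 2; 2 16]
y = z − H·x̄ = [-4]
S = H·P̄·Hᵀ + R = [147]
K = P̄·Hᵀ·S⁻¹ = [2/49; 16/49]
x' = x̄ + K·y = [-302/49, -15/49]
P' = (I − K·H)·P̄ = [282/49 2/49; 2/49 16/49]

x' = [-302/49, -15/49]
P' = [282/49 2/49; 2/49 16/49]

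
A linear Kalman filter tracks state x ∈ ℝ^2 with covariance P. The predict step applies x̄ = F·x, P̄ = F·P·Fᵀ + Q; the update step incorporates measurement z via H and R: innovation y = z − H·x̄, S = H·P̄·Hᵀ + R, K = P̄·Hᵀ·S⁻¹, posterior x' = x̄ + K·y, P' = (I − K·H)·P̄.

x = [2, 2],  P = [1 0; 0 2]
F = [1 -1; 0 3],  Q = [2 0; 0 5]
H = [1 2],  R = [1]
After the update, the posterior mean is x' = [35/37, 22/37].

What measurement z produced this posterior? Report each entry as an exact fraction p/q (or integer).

z = [2]

x̄ = F·x = [0, 6]
P̄ = F·P·Fᵀ + Q = [5 -6; -6 23]
S = H·P̄·Hᵀ + R = [74]
K = P̄·Hᵀ·S⁻¹ = [-7/74; 20/37]
x' − x̄ = [35/37, -200/37] = K·y
y = (KᵀK)⁻¹·Kᵀ·(x' − x̄) = [-10]
z = y + H·x̄ = [-10] + [12] = [2]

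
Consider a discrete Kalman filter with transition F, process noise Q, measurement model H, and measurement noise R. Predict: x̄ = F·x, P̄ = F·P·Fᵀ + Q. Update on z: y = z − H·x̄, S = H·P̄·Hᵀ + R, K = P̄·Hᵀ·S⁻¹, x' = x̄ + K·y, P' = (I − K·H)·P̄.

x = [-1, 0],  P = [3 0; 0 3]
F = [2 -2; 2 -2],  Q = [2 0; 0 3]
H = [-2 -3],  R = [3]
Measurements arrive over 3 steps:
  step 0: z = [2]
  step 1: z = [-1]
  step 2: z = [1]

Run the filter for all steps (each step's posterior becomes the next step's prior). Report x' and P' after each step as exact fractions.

step 0: x̄ = F·x = [-2, -2]
step 0: P̄ = F·P·Fᵀ + Q = [26 24; 24 27]
step 0: y = z − H·x̄ = [-8]
step 0: S = H·P̄·Hᵀ + R = [638]
step 0: K = P̄·Hᵀ·S⁻¹ = [-62/319; -129/638]
step 0: x' = x̄ + K·y = [-142/319, -122/319]
step 0: P' = (I − K·H)·P̄ = [606/319 -342/319; -342/319 585/638]
step 1: x̄ = F·x = [-40/319, -40/319]
step 1: P̄ = F·P·Fᵀ + Q = [6968/319 6330/319; 6330/319 7287/319]
step 1: y = z − H·x̄ = [-519/319]
step 1: S = H·P̄·Hᵀ + R = [170372/319]
step 1: K = P̄·Hᵀ·S⁻¹ = [-16463/85186; -34521/170372]
step 1: x' = x̄ + K·y = [16103/85186, 34801/170372]
step 1: P' = (I − K·H)·P̄ = [80745/42593 -91197/85186; -91197/85186 156117/170372]
step 2: x̄ = F·x = [-2595/85186, -2595/85186]
step 2: P̄ = F·P·Fᵀ + Q = [929071/42593 843885/42593; 843885/42593 971664/42593]
step 2: y = z − H·x̄ = [72211/85186]
step 2: S = H·P̄·Hᵀ + R = [22715659/42593]
step 2: K = P̄·Hᵀ·S⁻¹ = [-4389797/22715659; -4602762/22715659]
step 2: x' = x̄ + K·y = [-4413152/22715659, -9187359/45431318]
step 2: P' = (I − K·H)·P̄ = [43062060/22715659 -24318243/22715659; -24318243/22715659 20814924/22715659]

step 0: x' = [-142/319, -122/319], P' = [606/319 -342/319; -342/319 585/638]
step 1: x' = [16103/85186, 34801/170372], P' = [80745/42593 -91197/85186; -91197/85186 156117/170372]
step 2: x' = [-4413152/22715659, -9187359/45431318], P' = [43062060/22715659 -24318243/22715659; -24318243/22715659 20814924/22715659]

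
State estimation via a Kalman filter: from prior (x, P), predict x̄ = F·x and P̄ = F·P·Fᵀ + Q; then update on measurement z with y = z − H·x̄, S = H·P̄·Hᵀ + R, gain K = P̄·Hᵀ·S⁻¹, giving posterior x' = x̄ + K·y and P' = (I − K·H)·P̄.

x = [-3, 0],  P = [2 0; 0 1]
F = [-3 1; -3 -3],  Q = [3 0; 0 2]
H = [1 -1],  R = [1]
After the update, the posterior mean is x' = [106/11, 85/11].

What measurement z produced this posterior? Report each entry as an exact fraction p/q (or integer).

x̄ = F·x = [9, 9]
P̄ = F·P·Fᵀ + Q = [22 15; 15 29]
S = H·P̄·Hᵀ + R = [22]
K = P̄·Hᵀ·S⁻¹ = [7/22; -7/11]
x' − x̄ = [7/11, -14/11] = K·y
y = (KᵀK)⁻¹·Kᵀ·(x' − x̄) = [2]
z = y + H·x̄ = [2] + [0] = [2]

z = [2]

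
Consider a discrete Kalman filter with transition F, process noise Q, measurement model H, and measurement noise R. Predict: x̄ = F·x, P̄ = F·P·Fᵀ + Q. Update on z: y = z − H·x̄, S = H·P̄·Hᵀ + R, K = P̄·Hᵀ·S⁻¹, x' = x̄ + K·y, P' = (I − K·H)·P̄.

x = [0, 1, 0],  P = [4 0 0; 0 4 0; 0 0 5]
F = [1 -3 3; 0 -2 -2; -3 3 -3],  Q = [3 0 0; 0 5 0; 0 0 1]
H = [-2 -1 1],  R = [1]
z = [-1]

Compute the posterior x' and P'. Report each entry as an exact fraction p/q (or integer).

x̄ = F·x = [-3, -2, 3]
P̄ = F·P·Fᵀ + Q = [88 -6 -93; -6 41 6; -93 6 118]
y = z − H·x̄ = [-12]
S = H·P̄·Hᵀ + R = [848]
K = P̄·Hᵀ·S⁻¹ = [-263/848; -23/848; 149/424]
x' = x̄ + K·y = [153/212, -355/212, -129/106]
P' = (I − K·H)·P̄ = [5455/848 -11137/848 -245/424; -11137/848 34239/848 5971/424; -245/424 5971/424 2815/212]

x' = [153/212, -355/212, -129/106]
P' = [5455/848 -11137/848 -245/424; -11137/848 34239/848 5971/424; -245/424 5971/424 2815/212]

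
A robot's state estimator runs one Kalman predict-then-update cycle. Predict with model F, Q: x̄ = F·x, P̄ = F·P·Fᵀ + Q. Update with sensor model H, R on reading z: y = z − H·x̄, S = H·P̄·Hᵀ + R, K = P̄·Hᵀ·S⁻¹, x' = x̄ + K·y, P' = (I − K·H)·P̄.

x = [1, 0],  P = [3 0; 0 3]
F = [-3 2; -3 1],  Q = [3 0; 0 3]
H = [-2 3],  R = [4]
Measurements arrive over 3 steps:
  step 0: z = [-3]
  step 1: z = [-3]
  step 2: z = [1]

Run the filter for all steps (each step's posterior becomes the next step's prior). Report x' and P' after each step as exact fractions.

step 0: x̄ = F·x = [-3, -3]
step 0: P̄ = F·P·Fᵀ + Q = [42 33; 33 33]
step 0: y = z − H·x̄ = [0]
step 0: S = H·P̄·Hᵀ + R = [73]
step 0: K = P̄·Hᵀ·S⁻¹ = [15/73; 33/73]
step 0: x' = x̄ + K·y = [-3, -3]
step 0: P' = (I − K·H)·P̄ = [2841/73 1914/73; 1914/73 1320/73]
step 1: x̄ = F·x = [3, 6]
step 1: P̄ = F·P·Fᵀ + Q = [8100/73 10983/73; 10983/73 15624/73]
step 1: y = z − H·x̄ = [-15]
step 1: S = H·P̄·Hᵀ + R = [41512/73]
step 1: K = P̄·Hᵀ·S⁻¹ = [16749/41512; 12453/20756]
step 1: x' = x̄ + K·y = [-126699/41512, -62259/20756]
step 1: P' = (I − K·H)·P̄ = [763263/41512 265587/20756; 265587/20756 96831/10378]
step 2: x̄ = F·x = [131061/41512, 255579/41512]
step 2: P̄ = F·P·Fᵀ + Q = [2169111/41512 2863449/41512; 2863449/41512 4194183/41512]
step 2: y = z − H·x̄ = [-463103/41512]
step 2: S = H·P̄·Hᵀ + R = [12228751/41512]
step 2: K = P̄·Hᵀ·S⁻¹ = [4252125/12228751; 6855651/12228751]
step 2: x' = x̄ + K·y = [-8827797/12228751, -1191477/12228751]
step 2: P' = (I − K·H)·P̄ = [203433978/12228751 141292152/12228751; 141292152/12228751 103335636/12228751]

step 0: x' = [-3, -3], P' = [2841/73 1914/73; 1914/73 1320/73]
step 1: x' = [-126699/41512, -62259/20756], P' = [763263/41512 265587/20756; 265587/20756 96831/10378]
step 2: x' = [-8827797/12228751, -1191477/12228751], P' = [203433978/12228751 141292152/12228751; 141292152/12228751 103335636/12228751]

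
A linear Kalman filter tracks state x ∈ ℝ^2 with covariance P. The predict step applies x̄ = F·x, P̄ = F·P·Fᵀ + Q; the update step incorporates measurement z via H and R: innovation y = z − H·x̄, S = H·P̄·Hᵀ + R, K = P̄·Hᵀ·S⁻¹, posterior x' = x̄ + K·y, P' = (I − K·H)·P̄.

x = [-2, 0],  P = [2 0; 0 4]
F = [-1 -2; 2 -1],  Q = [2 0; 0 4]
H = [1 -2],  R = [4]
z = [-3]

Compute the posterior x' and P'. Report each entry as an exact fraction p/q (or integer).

x' = [-1/6, 19/18]
P' = [18 26/3; 26/3 46/9]

x̄ = F·x = [2, -4]
P̄ = F·P·Fᵀ + Q = [20 4; 4 16]
y = z − H·x̄ = [-13]
S = H·P̄·Hᵀ + R = [72]
K = P̄·Hᵀ·S⁻¹ = [1/6; -7/18]
x' = x̄ + K·y = [-1/6, 19/18]
P' = (I − K·H)·P̄ = [18 26/3; 26/3 46/9]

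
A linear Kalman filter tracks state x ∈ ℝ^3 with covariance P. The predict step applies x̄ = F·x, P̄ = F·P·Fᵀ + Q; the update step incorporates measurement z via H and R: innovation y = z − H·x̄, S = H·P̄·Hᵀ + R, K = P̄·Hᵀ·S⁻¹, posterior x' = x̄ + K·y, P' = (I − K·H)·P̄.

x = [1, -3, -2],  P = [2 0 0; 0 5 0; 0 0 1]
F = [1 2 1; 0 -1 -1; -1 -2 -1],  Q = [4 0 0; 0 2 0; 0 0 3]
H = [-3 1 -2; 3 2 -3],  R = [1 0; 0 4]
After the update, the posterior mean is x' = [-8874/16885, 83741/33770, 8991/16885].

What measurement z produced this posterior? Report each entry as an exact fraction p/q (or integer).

z = [3, 2]

x̄ = F·x = [-7, 5, 7]
P̄ = F·P·Fᵀ + Q = [27 -11 -23; -11 8 11; -23 11 26]
S = H·P̄·Hᵀ + R = [102 -184; -184 663]
K = P̄·Hᵀ·S⁻¹ = [-3473/16885 2296/16885; 3397/33770 -802/16885; -2218/16885 -3799/16885]
x' − x̄ = [109321/16885, -85109/33770, -109204/16885] = K·y
y = (KᵀK)⁻¹·Kᵀ·(x' − x̄) = [-9, 34]
z = y + H·x̄ = [-9, 34] + [12, -32] = [3, 2]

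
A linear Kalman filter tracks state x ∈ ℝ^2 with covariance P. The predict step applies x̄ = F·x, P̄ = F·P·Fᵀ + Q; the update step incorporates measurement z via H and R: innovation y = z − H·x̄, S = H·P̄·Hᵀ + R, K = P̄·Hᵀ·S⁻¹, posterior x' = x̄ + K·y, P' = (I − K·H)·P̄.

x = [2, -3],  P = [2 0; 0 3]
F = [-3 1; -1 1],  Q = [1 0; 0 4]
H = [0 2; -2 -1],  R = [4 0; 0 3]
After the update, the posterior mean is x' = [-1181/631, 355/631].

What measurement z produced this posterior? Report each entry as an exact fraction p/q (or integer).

z = [2, 3]

x̄ = F·x = [-9, -5]
P̄ = F·P·Fᵀ + Q = [22 9; 9 9]
S = H·P̄·Hᵀ + R = [40 -54; -54 136]
K = P̄·Hᵀ·S⁻¹ = [-207/1262 -287/631; 495/1262 -27/631]
x' − x̄ = [4498/631, 3510/631] = K·y
y = (KᵀK)⁻¹·Kᵀ·(x' − x̄) = [12, -20]
z = y + H·x̄ = [12, -20] + [-10, 23] = [2, 3]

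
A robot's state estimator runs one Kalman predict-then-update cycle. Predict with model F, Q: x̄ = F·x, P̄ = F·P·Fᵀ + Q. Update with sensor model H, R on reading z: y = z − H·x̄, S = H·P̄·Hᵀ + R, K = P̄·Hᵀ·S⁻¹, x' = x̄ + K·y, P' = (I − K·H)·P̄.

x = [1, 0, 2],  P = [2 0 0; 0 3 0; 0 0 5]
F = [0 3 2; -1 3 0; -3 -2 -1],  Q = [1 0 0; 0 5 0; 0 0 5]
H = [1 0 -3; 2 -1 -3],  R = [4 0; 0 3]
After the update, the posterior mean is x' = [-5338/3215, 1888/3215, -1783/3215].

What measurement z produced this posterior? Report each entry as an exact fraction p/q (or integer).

x̄ = F·x = [4, -1, -5]
P̄ = F·P·Fᵀ + Q = [48 27 -28; 27 34 -12; -28 -12 40]
S = H·P̄·Hᵀ + R = [580 645; 645 745]
K = P̄·Hᵀ·S⁻¹ = [-69/3215 144/643; 2163/3215 -1631/3215; -896/3215 68/3215]
x' − x̄ = [-18198/3215, 5103/3215, 14292/3215] = K·y
y = (KᵀK)⁻¹·Kᵀ·(x' − x̄) = [-18, -27]
z = y + H·x̄ = [-18, -27] + [19, 24] = [1, -3]

z = [1, -3]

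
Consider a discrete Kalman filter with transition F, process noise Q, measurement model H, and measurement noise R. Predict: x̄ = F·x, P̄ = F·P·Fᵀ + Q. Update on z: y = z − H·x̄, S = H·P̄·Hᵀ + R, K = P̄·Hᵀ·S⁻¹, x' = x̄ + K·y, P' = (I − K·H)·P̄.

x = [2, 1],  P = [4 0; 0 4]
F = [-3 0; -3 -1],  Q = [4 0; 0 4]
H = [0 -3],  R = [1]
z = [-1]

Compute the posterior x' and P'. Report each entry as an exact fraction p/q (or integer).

x̄ = F·x = [-6, -7]
P̄ = F·P·Fᵀ + Q = [40 36; 36 44]
y = z − H·x̄ = [-22]
S = H·P̄·Hᵀ + R = [397]
K = P̄·Hᵀ·S⁻¹ = [-108/397; -132/397]
x' = x̄ + K·y = [-6/397, 125/397]
P' = (I − K·H)·P̄ = [4216/397 36/397; 36/397 44/397]

x' = [-6/397, 125/397]
P' = [4216/397 36/397; 36/397 44/397]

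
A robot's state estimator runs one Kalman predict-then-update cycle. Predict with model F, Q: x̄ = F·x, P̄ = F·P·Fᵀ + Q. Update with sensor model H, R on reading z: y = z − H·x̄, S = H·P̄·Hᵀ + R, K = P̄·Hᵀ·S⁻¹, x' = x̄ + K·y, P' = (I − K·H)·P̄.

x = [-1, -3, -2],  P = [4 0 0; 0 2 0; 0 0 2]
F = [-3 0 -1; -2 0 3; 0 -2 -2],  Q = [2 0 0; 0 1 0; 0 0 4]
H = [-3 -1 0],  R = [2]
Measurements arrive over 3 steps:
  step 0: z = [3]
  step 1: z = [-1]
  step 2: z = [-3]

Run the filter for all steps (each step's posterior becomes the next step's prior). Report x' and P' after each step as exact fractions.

step 0: x' = [593/505, -3266/505, 10], P' = [1156/505 -3192/505 4; -3192/505 9754/505 -12; 4 -12 20]
step 1: x' = [-1152621/150481, 3594288/150481, -1422032/150481], P' = [2063310/150481 -6063134/150481 3549224/150481; -6063134/150481 18107956/150481 -10699240/150481; 3549224/150481 -10699240/150481 8503836/150481]
step 2: x' = [-193225865/84273537, 840649798/84273537, -311692368/28091179], P' = [4209883892/252820611 -12413584516/252820611 2329000564/84273537; -12413584516/252820611 37097591366/252820611 -7023872372/84273537; 2329000564/84273537 -7023872372/84273537 1746661148/28091179]

step 0: x̄ = F·x = [5, -4, 10]
step 0: P̄ = F·P·Fᵀ + Q = [40 18 4; 18 35 -12; 4 -12 20]
step 0: y = z − H·x̄ = [14]
step 0: S = H·P̄·Hᵀ + R = [505]
step 0: K = P̄·Hᵀ·S⁻¹ = [-138/505; -89/505; 0]
step 0: x' = x̄ + K·y = [593/505, -3266/505, 10]
step 0: P' = (I − K·H)·P̄ = [1156/505 -3192/505 4; -3192/505 9754/505 -12; 4 -12 20]
step 1: x̄ = F·x = [-6829/505, 13964/505, -3568/505]
step 1: P̄ = F·P·Fᵀ + Q = [33634/505 -37504/505 1048/505; -37504/505 71789/505 -28928/505; 1048/505 -28928/505 32956/505]
step 1: y = z − H·x̄ = [-7028/505]
step 1: S = H·P̄·Hᵀ + R = [150481/505]
step 1: K = P̄·Hᵀ·S⁻¹ = [-63398/150481; 40723/150481; 25784/150481]
step 1: x' = x̄ + K·y = [-1152621/150481, 3594288/150481, -1422032/150481]
step 1: P' = (I − K·H)·P̄ = [2063310/150481 -6063134/150481 3549224/150481; -6063134/150481 18107956/150481 -10699240/150481; 3549224/150481 -10699240/150481 8503836/150481]
step 2: x̄ = F·x = [4879895/150481, -1960854/150481, -4344512/150481]
step 2: P̄ = F·P·Fᵀ + Q = [48669932/150481 -37976216/150481 -19474268/150481; -37976216/150481 42347557/150481 3116784/150481; -19474268/150481 3116784/150481 21455172/150481]
step 2: y = z − H·x̄ = [12227388/150481]
step 2: S = H·P̄·Hᵀ + R = [252820611/150481]
step 2: K = P̄·Hᵀ·S⁻¹ = [-108033580/252820611; 71581091/252820611; 18435340/84273537]
step 2: x' = x̄ + K·y = [-193225865/84273537, 840649798/84273537, -311692368/28091179]
step 2: P' = (I − K·H)·P̄ = [4209883892/252820611 -12413584516/252820611 2329000564/84273537; -12413584516/252820611 37097591366/252820611 -7023872372/84273537; 2329000564/84273537 -7023872372/84273537 1746661148/28091179]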